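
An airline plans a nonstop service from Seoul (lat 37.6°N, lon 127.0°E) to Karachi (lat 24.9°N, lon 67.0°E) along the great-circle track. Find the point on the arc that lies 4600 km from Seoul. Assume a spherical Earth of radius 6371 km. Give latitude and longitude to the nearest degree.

The haversine formula gives a central angle δ ≈ 0.907 rad (52.0°) between the endpoints. The total great-circle distance is δ·R ≈ 0.907 × 6371 ≈ 5778 km, so the target fraction is f = 4600/5778 ≈ 0.796.
Interpolate at f ≈ 0.796 with slerp weights a = sin((1−f)δ)/sin δ ≈ 0.233, b = sin(fδ)/sin δ ≈ 0.839.
p = a·p₁ + b·p₂ ≈ (0.186, 0.848, 0.496); φ = arcsin(p_z) ≈ 29.72°, λ = atan2(p_y, p_x) ≈ 77.62°.

≈ lat 30°N, lon 78°E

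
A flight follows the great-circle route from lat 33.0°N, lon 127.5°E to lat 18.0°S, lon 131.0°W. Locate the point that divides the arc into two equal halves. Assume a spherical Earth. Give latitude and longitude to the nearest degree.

≈ lat 12°N, lon 177°W

Convert each endpoint to a unit vector on the sphere (x = cos φ cos λ, y = cos φ sin λ, z = sin φ).
The central angle between the endpoints is δ = arccos(p₁·p₂) ≈ 1.904 rad (109.1°).
Interpolate at f = 1/2 with slerp weights a = sin((1−f)δ)/sin δ ≈ 0.862, b = sin(fδ)/sin δ ≈ 0.862.
p = a·p₁ + b·p₂ ≈ (-0.978, -0.045, 0.203); φ = arcsin(p_z) ≈ 11.72°, λ = atan2(p_y, p_x) ≈ -177.36°.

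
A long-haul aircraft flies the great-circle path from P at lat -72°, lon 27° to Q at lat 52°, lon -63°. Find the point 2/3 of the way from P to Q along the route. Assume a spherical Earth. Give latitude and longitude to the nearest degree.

≈ lat 9°, lon -43°

From cos δ = sin φ₁ sin φ₂ + cos φ₁ cos φ₂ cos Δλ, the central angle is δ ≈ 2.418 rad (138.5°).
Interpolate at f = 2/3 with slerp weights a = sin((1−f)δ)/sin δ ≈ 1.090, b = sin(fδ)/sin δ ≈ 1.509.
p = a·p₁ + b·p₂ ≈ (0.722, -0.675, 0.153); φ = arcsin(p_z) ≈ 8.79°, λ = atan2(p_y, p_x) ≈ -43.08°.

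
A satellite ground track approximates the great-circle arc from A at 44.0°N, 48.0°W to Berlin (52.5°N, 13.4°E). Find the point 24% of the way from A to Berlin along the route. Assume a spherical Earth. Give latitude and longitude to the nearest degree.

≈ 49°N, 36°W

Convert each endpoint to a unit vector on the sphere (x = cos φ cos λ, y = cos φ sin λ, z = sin φ).
The central angle between the endpoints is δ = arccos(p₁·p₂) ≈ 0.706 rad (40.5°).
Interpolate at f = 0.24 with slerp weights a = sin((1−f)δ)/sin δ ≈ 0.788, b = sin(fδ)/sin δ ≈ 0.260.
p = a·p₁ + b·p₂ ≈ (0.533, -0.385, 0.754); φ = arcsin(p_z) ≈ 48.90°, λ = atan2(p_y, p_x) ≈ -35.80°.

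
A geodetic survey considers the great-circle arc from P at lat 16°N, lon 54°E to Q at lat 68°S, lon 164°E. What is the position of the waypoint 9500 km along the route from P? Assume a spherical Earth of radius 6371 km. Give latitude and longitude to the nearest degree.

From cos δ = sin φ₁ sin φ₂ + cos φ₁ cos φ₂ cos Δλ, the central angle is δ ≈ 1.959 rad (112.3°). The total great-circle distance is δ·R ≈ 1.959 × 6371 ≈ 12482 km, so the target fraction is f = 9500/12482 ≈ 0.761.
Interpolate at f ≈ 0.761 with slerp weights a = sin((1−f)δ)/sin δ ≈ 0.487, b = sin(fδ)/sin δ ≈ 1.077.
p = a·p₁ + b·p₂ ≈ (-0.112, 0.490, -0.864); φ = arcsin(p_z) ≈ -59.80°, λ = atan2(p_y, p_x) ≈ 102.91°.

≈ lat 60°S, lon 103°E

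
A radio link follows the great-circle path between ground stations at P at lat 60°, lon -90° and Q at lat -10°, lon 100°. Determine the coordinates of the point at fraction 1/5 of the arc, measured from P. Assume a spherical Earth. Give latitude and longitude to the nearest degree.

From cos δ = sin φ₁ sin φ₂ + cos φ₁ cos φ₂ cos Δλ, the central angle is δ ≈ 2.259 rad (129.4°).
Interpolate at f = 1/5 with slerp weights a = sin((1−f)δ)/sin δ ≈ 1.259, b = sin(fδ)/sin δ ≈ 0.565.
p = a·p₁ + b·p₂ ≈ (-0.097, -0.081, 0.992); φ = arcsin(p_z) ≈ 82.75°, λ = atan2(p_y, p_x) ≈ -140.02°.

≈ lat 83°, lon -140°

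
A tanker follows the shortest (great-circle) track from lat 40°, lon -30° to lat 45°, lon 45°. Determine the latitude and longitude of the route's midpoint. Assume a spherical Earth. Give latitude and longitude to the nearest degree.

≈ lat 49°, lon 6°

The haversine formula gives a central angle δ ≈ 0.934 rad (53.5°) between the endpoints.
Interpolate at f = 1/2 with slerp weights a = sin((1−f)δ)/sin δ ≈ 0.560, b = sin(fδ)/sin δ ≈ 0.560.
p = a·p₁ + b·p₂ ≈ (0.651, 0.066, 0.756); φ = arcsin(p_z) ≈ 49.10°, λ = atan2(p_y, p_x) ≈ 5.74°.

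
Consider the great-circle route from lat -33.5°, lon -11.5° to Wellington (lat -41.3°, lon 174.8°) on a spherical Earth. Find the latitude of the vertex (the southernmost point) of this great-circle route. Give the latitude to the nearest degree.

The great circle lies in the plane with unit normal n̂ = (p₁ × p₂)/|p₁ × p₂|.
Here n̂_z ≈ -0.071; the vertex latitude is φ_max = arccos|n̂_z| ≈ 85.9°.
Check via Clairaut: cos φ_max = |cos φ₁| · sin C = cos(33.5°)·sin(175.1°) ≈ 0.071, again giving ≈ 85.9°.

≈ -86°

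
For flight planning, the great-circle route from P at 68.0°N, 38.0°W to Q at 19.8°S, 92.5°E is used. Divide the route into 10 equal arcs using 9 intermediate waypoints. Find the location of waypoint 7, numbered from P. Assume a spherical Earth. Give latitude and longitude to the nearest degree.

Write both endpoints as unit vectors p₁, p₂ with components (cos φ cos λ, cos φ sin λ, sin φ).
The central angle between the endpoints is δ = arccos(p₁·p₂) ≈ 2.145 rad (122.9°).
Interpolate at f = 7/10 with slerp weights a = sin((1−f)δ)/sin δ ≈ 0.714, b = sin(fδ)/sin δ ≈ 1.188.
p = a·p₁ + b·p₂ ≈ (0.162, 0.952, 0.260); φ = arcsin(p_z) ≈ 15.07°, λ = atan2(p_y, p_x) ≈ 80.33°.

≈ 15°N, 80°E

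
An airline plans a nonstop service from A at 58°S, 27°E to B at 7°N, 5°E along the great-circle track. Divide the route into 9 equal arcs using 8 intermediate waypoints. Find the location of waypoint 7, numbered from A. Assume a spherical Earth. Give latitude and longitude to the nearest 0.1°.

≈ 7.6°S, 8.2°E

Write both endpoints as unit vectors p₁, p₂ with components (cos φ cos λ, cos φ sin λ, sin φ).
The central angle between the endpoints is δ = arccos(p₁·p₂) ≈ 1.176 rad (67.4°).
Interpolate at f = 7/9 with slerp weights a = sin((1−f)δ)/sin δ ≈ 0.280, b = sin(fδ)/sin δ ≈ 0.858.
p = a·p₁ + b·p₂ ≈ (0.981, 0.142, -0.133); φ = arcsin(p_z) ≈ -7.63°, λ = atan2(p_y, p_x) ≈ 8.21°.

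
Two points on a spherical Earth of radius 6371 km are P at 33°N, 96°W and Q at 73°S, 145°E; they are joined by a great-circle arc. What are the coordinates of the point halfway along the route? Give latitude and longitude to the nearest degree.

≈ 29°S, 116°W

Convert each endpoint to a unit vector on the sphere (x = cos φ cos λ, y = cos φ sin λ, z = sin φ).
The central angle between the endpoints is δ = arccos(p₁·p₂) ≈ 2.265 rad (129.8°).
Interpolate at f = 1/2 with slerp weights a = sin((1−f)δ)/sin δ ≈ 1.178, b = sin(fδ)/sin δ ≈ 1.178.
p = a·p₁ + b·p₂ ≈ (-0.385, -0.785, -0.485); φ = arcsin(p_z) ≈ -29.01°, λ = atan2(p_y, p_x) ≈ -116.15°.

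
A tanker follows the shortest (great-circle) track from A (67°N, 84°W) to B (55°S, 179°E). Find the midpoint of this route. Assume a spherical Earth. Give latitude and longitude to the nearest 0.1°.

≈ (8.8°N, 144.6°W)

Write both endpoints as unit vectors p₁, p₂ with components (cos φ cos λ, cos φ sin λ, sin φ).
The central angle between the endpoints is δ = arccos(p₁·p₂) ≈ 2.468 rad (141.4°).
Interpolate at f = 1/2 with slerp weights a = sin((1−f)δ)/sin δ ≈ 1.512, b = sin(fδ)/sin δ ≈ 1.512.
p = a·p₁ + b·p₂ ≈ (-0.805, -0.572, 0.153); φ = arcsin(p_z) ≈ 8.82°, λ = atan2(p_y, p_x) ≈ -144.60°.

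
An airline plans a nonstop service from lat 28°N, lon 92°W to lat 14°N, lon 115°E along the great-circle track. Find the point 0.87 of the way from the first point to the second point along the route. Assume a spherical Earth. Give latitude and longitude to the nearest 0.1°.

≈ lat 28.2°N, lon 125.1°E

Convert each endpoint to a unit vector on the sphere (x = cos φ cos λ, y = cos φ sin λ, z = sin φ).
The central angle between the endpoints is δ = arccos(p₁·p₂) ≈ 2.278 rad (130.5°).
Interpolate at f = 0.87 with slerp weights a = sin((1−f)δ)/sin δ ≈ 0.384, b = sin(fδ)/sin δ ≈ 1.206.
p = a·p₁ + b·p₂ ≈ (-0.506, 0.722, 0.472); φ = arcsin(p_z) ≈ 28.16°, λ = atan2(p_y, p_x) ≈ 125.05°.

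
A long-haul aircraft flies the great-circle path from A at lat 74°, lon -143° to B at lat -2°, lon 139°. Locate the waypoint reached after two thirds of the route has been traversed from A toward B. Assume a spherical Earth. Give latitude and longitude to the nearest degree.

≈ lat 26°, lon 148°

The haversine formula gives a central angle δ ≈ 1.547 rad (88.6°) between the endpoints.
Interpolate at f = 2/3 with slerp weights a = sin((1−f)δ)/sin δ ≈ 0.493, b = sin(fδ)/sin δ ≈ 0.858.
p = a·p₁ + b·p₂ ≈ (-0.756, 0.481, 0.444); φ = arcsin(p_z) ≈ 26.37°, λ = atan2(p_y, p_x) ≈ 147.54°.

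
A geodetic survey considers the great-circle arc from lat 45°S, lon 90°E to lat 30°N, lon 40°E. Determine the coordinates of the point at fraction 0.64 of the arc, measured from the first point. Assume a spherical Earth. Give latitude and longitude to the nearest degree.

From cos δ = sin φ₁ sin φ₂ + cos φ₁ cos φ₂ cos Δλ, the central angle is δ ≈ 1.531 rad (87.7°).
Interpolate at f = 0.64 with slerp weights a = sin((1−f)δ)/sin δ ≈ 0.524, b = sin(fδ)/sin δ ≈ 0.831.
p = a·p₁ + b·p₂ ≈ (0.551, 0.833, 0.045); φ = arcsin(p_z) ≈ 2.58°, λ = atan2(p_y, p_x) ≈ 56.51°.

≈ lat 3°N, lon 57°E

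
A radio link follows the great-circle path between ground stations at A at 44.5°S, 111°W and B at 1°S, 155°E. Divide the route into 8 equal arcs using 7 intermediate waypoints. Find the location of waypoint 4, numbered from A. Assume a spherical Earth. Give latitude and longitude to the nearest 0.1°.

≈ 31.2°S, 168.2°W

The haversine formula gives a central angle δ ≈ 1.608 rad (92.1°) between the endpoints.
Interpolate at f = 4/8 with slerp weights a = sin((1−f)δ)/sin δ ≈ 0.721, b = sin(fδ)/sin δ ≈ 0.721.
p = a·p₁ + b·p₂ ≈ (-0.837, -0.175, -0.518); φ = arcsin(p_z) ≈ -31.18°, λ = atan2(p_y, p_x) ≈ -168.17°.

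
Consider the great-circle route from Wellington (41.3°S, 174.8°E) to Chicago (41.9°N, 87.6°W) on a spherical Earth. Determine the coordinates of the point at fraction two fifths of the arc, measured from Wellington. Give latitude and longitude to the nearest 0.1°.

Convert each endpoint to a unit vector on the sphere (x = cos φ cos λ, y = cos φ sin λ, z = sin φ).
The central angle between the endpoints is δ = arccos(p₁·p₂) ≈ 2.111 rad (121.0°).
Interpolate at f = 2/5 with slerp weights a = sin((1−f)δ)/sin δ ≈ 1.113, b = sin(fδ)/sin δ ≈ 0.872.
p = a·p₁ + b·p₂ ≈ (-0.805, -0.573, -0.152); φ = arcsin(p_z) ≈ -8.75°, λ = atan2(p_y, p_x) ≈ -144.58°.

≈ 8.7°S, 144.6°W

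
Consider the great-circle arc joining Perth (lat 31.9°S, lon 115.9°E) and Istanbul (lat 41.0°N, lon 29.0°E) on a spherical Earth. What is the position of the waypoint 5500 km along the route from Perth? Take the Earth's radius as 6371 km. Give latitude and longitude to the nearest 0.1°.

≈ lat 2.8°N, lon 78.8°E

Write both endpoints as unit vectors p₁, p₂ with components (cos φ cos λ, cos φ sin λ, sin φ).
The central angle between the endpoints is δ = arccos(p₁·p₂) ≈ 1.888 rad (108.2°). The total great-circle distance is δ·R ≈ 1.888 × 6371 ≈ 12029 km, so the target fraction is f = 5500/12029 ≈ 0.457.
Interpolate at f ≈ 0.457 with slerp weights a = sin((1−f)δ)/sin δ ≈ 0.900, b = sin(fδ)/sin δ ≈ 0.800.
p = a·p₁ + b·p₂ ≈ (0.194, 0.980, 0.049); φ = arcsin(p_z) ≈ 2.83°, λ = atan2(p_y, p_x) ≈ 78.77°.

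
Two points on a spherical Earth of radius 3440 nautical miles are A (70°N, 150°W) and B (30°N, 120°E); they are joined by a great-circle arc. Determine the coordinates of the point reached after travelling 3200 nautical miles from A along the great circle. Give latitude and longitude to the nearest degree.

Write both endpoints as unit vectors p₁, p₂ with components (cos φ cos λ, cos φ sin λ, sin φ).
The central angle between the endpoints is δ = arccos(p₁·p₂) ≈ 1.082 rad (62.0°). The total great-circle distance is δ·R ≈ 1.082 × 3440 ≈ 3721 nmi, so the target fraction is f = 3200/3721 ≈ 0.860.
Interpolate at f ≈ 0.860 with slerp weights a = sin((1−f)δ)/sin δ ≈ 0.171, b = sin(fδ)/sin δ ≈ 0.908.
p = a·p₁ + b·p₂ ≈ (-0.444, 0.652, 0.615); φ = arcsin(p_z) ≈ 37.93°, λ = atan2(p_y, p_x) ≈ 124.25°.

≈ (38°N, 124°E)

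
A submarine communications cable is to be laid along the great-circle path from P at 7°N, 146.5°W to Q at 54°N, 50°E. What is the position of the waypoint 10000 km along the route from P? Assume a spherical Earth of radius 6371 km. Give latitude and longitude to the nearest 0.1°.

Convert each endpoint to a unit vector on the sphere (x = cos φ cos λ, y = cos φ sin λ, z = sin φ).
The central angle between the endpoints is δ = arccos(p₁·p₂) ≈ 2.050 rad (117.4°). The total great-circle distance is δ·R ≈ 2.050 × 6371 ≈ 13058 km, so the target fraction is f = 10000/13058 ≈ 0.766.
Interpolate at f ≈ 0.766 with slerp weights a = sin((1−f)δ)/sin δ ≈ 0.520, b = sin(fδ)/sin δ ≈ 1.127.
p = a·p₁ + b·p₂ ≈ (-0.005, 0.222, 0.975); φ = arcsin(p_z) ≈ 77.15°, λ = atan2(p_y, p_x) ≈ 91.29°.

≈ 77.2°N, 91.3°E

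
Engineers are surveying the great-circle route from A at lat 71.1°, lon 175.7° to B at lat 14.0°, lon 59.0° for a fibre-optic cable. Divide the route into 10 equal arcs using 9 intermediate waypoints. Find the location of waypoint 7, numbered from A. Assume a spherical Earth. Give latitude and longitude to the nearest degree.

≈ lat 38°, lon 68°

Convert each endpoint to a unit vector on the sphere (x = cos φ cos λ, y = cos φ sin λ, z = sin φ).
The central angle between the endpoints is δ = arccos(p₁·p₂) ≈ 1.483 rad (85.0°).
Interpolate at f = 7/10 with slerp weights a = sin((1−f)δ)/sin δ ≈ 0.432, b = sin(fδ)/sin δ ≈ 0.865.
p = a·p₁ + b·p₂ ≈ (0.293, 0.730, 0.618); φ = arcsin(p_z) ≈ 38.17°, λ = atan2(p_y, p_x) ≈ 68.15°.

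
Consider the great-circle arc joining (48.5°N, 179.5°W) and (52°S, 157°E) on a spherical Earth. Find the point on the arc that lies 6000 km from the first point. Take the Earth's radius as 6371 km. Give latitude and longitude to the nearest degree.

Convert each endpoint to a unit vector on the sphere (x = cos φ cos λ, y = cos φ sin λ, z = sin φ).
The central angle between the endpoints is δ = arccos(p₁·p₂) ≈ 1.789 rad (102.5°). The total great-circle distance is δ·R ≈ 1.789 × 6371 ≈ 11395 km, so the target fraction is f = 6000/11395 ≈ 0.527.
Interpolate at f ≈ 0.527 with slerp weights a = sin((1−f)δ)/sin δ ≈ 0.767, b = sin(fδ)/sin δ ≈ 0.828.
p = a·p₁ + b·p₂ ≈ (-0.978, 0.195, -0.078); φ = arcsin(p_z) ≈ -4.47°, λ = atan2(p_y, p_x) ≈ 168.73°.

≈ (4°S, 169°E)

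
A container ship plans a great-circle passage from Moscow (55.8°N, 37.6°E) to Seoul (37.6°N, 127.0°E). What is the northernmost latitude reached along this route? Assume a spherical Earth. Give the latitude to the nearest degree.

≈ 59°N

The great circle lies in the plane with unit normal n̂ = (p₁ × p₂)/|p₁ × p₂|.
Here n̂_z ≈ +0.517; the vertex latitude is φ_max = arccos|n̂_z| ≈ 58.8°.
Check via Clairaut: cos φ_max = |cos φ₁| · sin C = cos(55.8°)·sin(67.0°) ≈ 0.517, again giving ≈ 58.8°.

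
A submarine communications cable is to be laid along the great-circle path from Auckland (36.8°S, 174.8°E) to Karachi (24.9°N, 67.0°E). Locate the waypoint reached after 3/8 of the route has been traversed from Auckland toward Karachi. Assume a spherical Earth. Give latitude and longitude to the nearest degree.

The haversine formula gives a central angle δ ≈ 2.065 rad (118.3°) between the endpoints.
Interpolate at f = 3/8 with slerp weights a = sin((1−f)δ)/sin δ ≈ 1.092, b = sin(fδ)/sin δ ≈ 0.794.
p = a·p₁ + b·p₂ ≈ (-0.589, 0.742, -0.319); φ = arcsin(p_z) ≈ -18.63°, λ = atan2(p_y, p_x) ≈ 128.43°.

≈ 19°S, 128°E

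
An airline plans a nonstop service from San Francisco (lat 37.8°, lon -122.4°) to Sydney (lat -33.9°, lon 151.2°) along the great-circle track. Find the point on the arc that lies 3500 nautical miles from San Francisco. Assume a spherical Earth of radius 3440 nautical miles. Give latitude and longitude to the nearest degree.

Write both endpoints as unit vectors p₁, p₂ with components (cos φ cos λ, cos φ sin λ, sin φ).
The central angle between the endpoints is δ = arccos(p₁·p₂) ≈ 1.876 rad (107.5°). The total great-circle distance is δ·R ≈ 1.876 × 3440 ≈ 6454 nmi, so the target fraction is f = 3500/6454 ≈ 0.542.
Interpolate at f ≈ 0.542 with slerp weights a = sin((1−f)δ)/sin δ ≈ 0.794, b = sin(fδ)/sin δ ≈ 0.892.
p = a·p₁ + b·p₂ ≈ (-0.985, -0.173, -0.011); φ = arcsin(p_z) ≈ -0.63°, λ = atan2(p_y, p_x) ≈ -170.05°.

≈ lat -1°, lon -170°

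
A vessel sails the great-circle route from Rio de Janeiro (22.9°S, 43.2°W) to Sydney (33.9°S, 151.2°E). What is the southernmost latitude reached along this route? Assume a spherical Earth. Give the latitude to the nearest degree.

The great circle lies in the plane with unit normal n̂ = (p₁ × p₂)/|p₁ × p₂|.
Here n̂_z ≈ -0.223; the vertex latitude is φ_max = arccos|n̂_z| ≈ 77.1°.
Check via Clairaut: cos φ_max = |cos φ₁| · sin C = cos(22.9°)·sin(166.0°) ≈ 0.223, again giving ≈ 77.1°.

≈ 77°S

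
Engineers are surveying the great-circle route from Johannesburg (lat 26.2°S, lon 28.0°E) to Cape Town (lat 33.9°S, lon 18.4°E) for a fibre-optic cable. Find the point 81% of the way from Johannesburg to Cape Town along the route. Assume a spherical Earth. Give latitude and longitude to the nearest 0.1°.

≈ lat 32.5°S, lon 20.3°E

Write both endpoints as unit vectors p₁, p₂ with components (cos φ cos λ, cos φ sin λ, sin φ).
The central angle between the endpoints is δ = arccos(p₁·p₂) ≈ 0.198 rad (11.3°).
Interpolate at f = 0.81 with slerp weights a = sin((1−f)δ)/sin δ ≈ 0.191, b = sin(fδ)/sin δ ≈ 0.812.
p = a·p₁ + b·p₂ ≈ (0.791, 0.293, -0.537); φ = arcsin(p_z) ≈ -32.49°, λ = atan2(p_y, p_x) ≈ 20.34°.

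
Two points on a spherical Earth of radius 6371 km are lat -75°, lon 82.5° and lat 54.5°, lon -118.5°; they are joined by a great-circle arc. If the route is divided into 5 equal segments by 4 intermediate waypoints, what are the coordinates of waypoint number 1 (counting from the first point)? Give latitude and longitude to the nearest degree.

≈ lat -69°, lon -153°

Write both endpoints as unit vectors p₁, p₂ with components (cos φ cos λ, cos φ sin λ, sin φ).
The central angle between the endpoints is δ = arccos(p₁·p₂) ≈ 2.756 rad (157.9°).
Interpolate at f = 1/5 with slerp weights a = sin((1−f)δ)/sin δ ≈ 2.143, b = sin(fδ)/sin δ ≈ 1.394.
p = a·p₁ + b·p₂ ≈ (-0.314, -0.161, -0.936); φ = arcsin(p_z) ≈ -69.34°, λ = atan2(p_y, p_x) ≈ -152.80°.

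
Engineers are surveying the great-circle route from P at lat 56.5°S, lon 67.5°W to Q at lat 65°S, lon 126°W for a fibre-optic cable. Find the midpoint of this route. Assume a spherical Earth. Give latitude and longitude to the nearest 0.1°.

≈ lat 63.9°S, lon 92.5°W

Convert each endpoint to a unit vector on the sphere (x = cos φ cos λ, y = cos φ sin λ, z = sin φ).
The central angle between the endpoints is δ = arccos(p₁·p₂) ≈ 0.500 rad (28.6°).
Interpolate at f = 1/2 with slerp weights a = sin((1−f)δ)/sin δ ≈ 0.516, b = sin(fδ)/sin δ ≈ 0.516.
p = a·p₁ + b·p₂ ≈ (-0.019, -0.440, -0.898); φ = arcsin(p_z) ≈ -63.90°, λ = atan2(p_y, p_x) ≈ -92.50°.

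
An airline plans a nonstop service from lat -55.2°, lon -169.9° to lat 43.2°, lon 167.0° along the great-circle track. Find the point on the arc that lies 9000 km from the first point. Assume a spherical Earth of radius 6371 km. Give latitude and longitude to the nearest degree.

≈ lat 24°, lon 172°

The haversine formula gives a central angle δ ≈ 1.751 rad (100.3°) between the endpoints. The total great-circle distance is δ·R ≈ 1.751 × 6371 ≈ 11157 km, so the target fraction is f = 9000/11157 ≈ 0.807.
Interpolate at f ≈ 0.807 with slerp weights a = sin((1−f)δ)/sin δ ≈ 0.338, b = sin(fδ)/sin δ ≈ 1.004.
p = a·p₁ + b·p₂ ≈ (-0.903, 0.131, 0.410); φ = arcsin(p_z) ≈ 24.20°, λ = atan2(p_y, p_x) ≈ 171.75°.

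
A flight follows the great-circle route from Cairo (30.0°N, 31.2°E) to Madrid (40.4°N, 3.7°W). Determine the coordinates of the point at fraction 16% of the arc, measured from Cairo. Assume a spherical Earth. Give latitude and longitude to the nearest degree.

Convert each endpoint to a unit vector on the sphere (x = cos φ cos λ, y = cos φ sin λ, z = sin φ).
The central angle between the endpoints is δ = arccos(p₁·p₂) ≈ 0.526 rad (30.1°).
Interpolate at f = 0.16 with slerp weights a = sin((1−f)δ)/sin δ ≈ 0.852, b = sin(fδ)/sin δ ≈ 0.167.
p = a·p₁ + b·p₂ ≈ (0.758, 0.374, 0.534); φ = arcsin(p_z) ≈ 32.30°, λ = atan2(p_y, p_x) ≈ 26.25°.

≈ (32°N, 26°E)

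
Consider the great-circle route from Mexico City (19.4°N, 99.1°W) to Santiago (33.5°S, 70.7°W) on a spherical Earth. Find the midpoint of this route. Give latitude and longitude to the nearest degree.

Convert each endpoint to a unit vector on the sphere (x = cos φ cos λ, y = cos φ sin λ, z = sin φ).
The central angle between the endpoints is δ = arccos(p₁·p₂) ≈ 1.037 rad (59.4°).
Interpolate at f = 1/2 with slerp weights a = sin((1−f)δ)/sin δ ≈ 0.576, b = sin(fδ)/sin δ ≈ 0.576.
p = a·p₁ + b·p₂ ≈ (0.073, -0.989, -0.127); φ = arcsin(p_z) ≈ -7.27°, λ = atan2(p_y, p_x) ≈ -85.79°.

≈ 7°S, 86°W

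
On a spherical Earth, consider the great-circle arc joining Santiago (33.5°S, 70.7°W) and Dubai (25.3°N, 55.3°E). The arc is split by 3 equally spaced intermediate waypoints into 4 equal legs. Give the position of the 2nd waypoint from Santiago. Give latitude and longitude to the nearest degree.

≈ 9°S, 3°W

From cos δ = sin φ₁ sin φ₂ + cos φ₁ cos φ₂ cos Δλ, the central angle is δ ≈ 2.317 rad (132.8°).
Interpolate at f = 2/4 with slerp weights a = sin((1−f)δ)/sin δ ≈ 1.248, b = sin(fδ)/sin δ ≈ 1.248.
p = a·p₁ + b·p₂ ≈ (0.986, -0.055, -0.155); φ = arcsin(p_z) ≈ -8.94°, λ = atan2(p_y, p_x) ≈ -3.17°.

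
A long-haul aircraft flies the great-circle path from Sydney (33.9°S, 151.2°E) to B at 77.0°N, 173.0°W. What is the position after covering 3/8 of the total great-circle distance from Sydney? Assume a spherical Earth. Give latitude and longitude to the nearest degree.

≈ 8°N, 157°E

Convert each endpoint to a unit vector on the sphere (x = cos φ cos λ, y = cos φ sin λ, z = sin φ).
The central angle between the endpoints is δ = arccos(p₁·p₂) ≈ 1.974 rad (113.1°).
Interpolate at f = 3/8 with slerp weights a = sin((1−f)δ)/sin δ ≈ 1.026, b = sin(fδ)/sin δ ≈ 0.733.
p = a·p₁ + b·p₂ ≈ (-0.910, 0.390, 0.142); φ = arcsin(p_z) ≈ 8.17°, λ = atan2(p_y, p_x) ≈ 156.79°.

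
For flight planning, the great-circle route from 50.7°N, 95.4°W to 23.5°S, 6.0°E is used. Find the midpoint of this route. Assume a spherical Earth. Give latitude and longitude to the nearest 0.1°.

≈ 20.4°N, 32.1°W

The haversine formula gives a central angle δ ≈ 2.008 rad (115.0°) between the endpoints.
Interpolate at f = 1/2 with slerp weights a = sin((1−f)δ)/sin δ ≈ 0.931, b = sin(fδ)/sin δ ≈ 0.931.
p = a·p₁ + b·p₂ ≈ (0.794, -0.498, 0.349); φ = arcsin(p_z) ≈ 20.44°, λ = atan2(p_y, p_x) ≈ -32.10°.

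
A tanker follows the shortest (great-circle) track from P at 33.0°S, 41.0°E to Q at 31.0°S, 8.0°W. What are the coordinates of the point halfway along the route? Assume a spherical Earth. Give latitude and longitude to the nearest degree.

Convert each endpoint to a unit vector on the sphere (x = cos φ cos λ, y = cos φ sin λ, z = sin φ).
The central angle between the endpoints is δ = arccos(p₁·p₂) ≈ 0.719 rad (41.2°).
Interpolate at f = 1/2 with slerp weights a = sin((1−f)δ)/sin δ ≈ 0.534, b = sin(fδ)/sin δ ≈ 0.534.
p = a·p₁ + b·p₂ ≈ (0.792, 0.230, -0.566); φ = arcsin(p_z) ≈ -34.48°, λ = atan2(p_y, p_x) ≈ 16.22°.

≈ 34°S, 16°E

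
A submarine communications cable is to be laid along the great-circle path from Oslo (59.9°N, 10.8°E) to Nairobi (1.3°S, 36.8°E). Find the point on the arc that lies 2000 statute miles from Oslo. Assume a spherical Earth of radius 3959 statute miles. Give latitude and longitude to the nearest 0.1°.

Write both endpoints as unit vectors p₁, p₂ with components (cos φ cos λ, cos φ sin λ, sin φ).
The central angle between the endpoints is δ = arccos(p₁·p₂) ≈ 1.125 rad (64.5°). The total great-circle distance is δ·R ≈ 1.125 × 3959 ≈ 4455 mi, so the target fraction is f = 2000/4455 ≈ 0.449.
Interpolate at f ≈ 0.449 with slerp weights a = sin((1−f)δ)/sin δ ≈ 0.644, b = sin(fδ)/sin δ ≈ 0.536.
p = a·p₁ + b·p₂ ≈ (0.747, 0.382, 0.545); φ = arcsin(p_z) ≈ 33.02°, λ = atan2(p_y, p_x) ≈ 27.08°.

≈ 33.0°N, 27.1°E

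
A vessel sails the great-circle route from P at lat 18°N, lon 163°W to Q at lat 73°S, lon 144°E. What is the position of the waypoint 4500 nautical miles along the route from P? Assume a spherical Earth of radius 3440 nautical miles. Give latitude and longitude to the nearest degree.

From cos δ = sin φ₁ sin φ₂ + cos φ₁ cos φ₂ cos Δλ, the central angle is δ ≈ 1.699 rad (97.4°). The total great-circle distance is δ·R ≈ 1.699 × 3440 ≈ 5846 nmi, so the target fraction is f = 4500/5846 ≈ 0.770.
Interpolate at f ≈ 0.770 with slerp weights a = sin((1−f)δ)/sin δ ≈ 0.384, b = sin(fδ)/sin δ ≈ 0.974.
p = a·p₁ + b·p₂ ≈ (-0.580, 0.060, -0.812); φ = arcsin(p_z) ≈ -54.33°, λ = atan2(p_y, p_x) ≈ 174.05°.

≈ lat 54°S, lon 174°E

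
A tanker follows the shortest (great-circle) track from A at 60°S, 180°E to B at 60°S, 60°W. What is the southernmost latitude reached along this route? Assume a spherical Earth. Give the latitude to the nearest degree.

The great circle lies in the plane with unit normal n̂ = (p₁ × p₂)/|p₁ × p₂|.
Here n̂_z ≈ +0.277; the vertex latitude is φ_max = arccos|n̂_z| ≈ 73.9°.

≈ 74°S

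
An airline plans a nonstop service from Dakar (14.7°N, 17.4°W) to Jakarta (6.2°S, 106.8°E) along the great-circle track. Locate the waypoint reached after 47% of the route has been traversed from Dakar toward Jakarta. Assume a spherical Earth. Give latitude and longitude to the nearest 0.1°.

The haversine formula gives a central angle δ ≈ 2.175 rad (124.6°) between the endpoints.
Interpolate at f = 0.47 with slerp weights a = sin((1−f)δ)/sin δ ≈ 1.110, b = sin(fδ)/sin δ ≈ 1.037.
p = a·p₁ + b·p₂ ≈ (0.727, 0.665, 0.170); φ = arcsin(p_z) ≈ 9.78°, λ = atan2(p_y, p_x) ≈ 42.47°.

≈ 9.8°N, 42.5°E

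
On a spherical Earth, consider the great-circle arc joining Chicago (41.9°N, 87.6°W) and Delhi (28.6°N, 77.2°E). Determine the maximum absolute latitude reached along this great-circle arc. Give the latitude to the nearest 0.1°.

The great circle lies in the plane with unit normal n̂ = (p₁ × p₂)/|p₁ × p₂|.
Here n̂_z ≈ +0.180; the vertex latitude is φ_max = arccos|n̂_z| ≈ 79.6°.
Check via Clairaut: cos φ_max = |cos φ₁| · sin C = cos(41.9°)·sin(14.0°) ≈ 0.180, again giving ≈ 79.6°.

≈ 79.6°N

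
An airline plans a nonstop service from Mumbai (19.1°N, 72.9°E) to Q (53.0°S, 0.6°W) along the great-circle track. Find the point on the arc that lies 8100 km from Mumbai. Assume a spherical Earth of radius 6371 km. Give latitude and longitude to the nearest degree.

≈ (40°S, 27°E)

Write both endpoints as unit vectors p₁, p₂ with components (cos φ cos λ, cos φ sin λ, sin φ).
The central angle between the endpoints is δ = arccos(p₁·p₂) ≈ 1.671 rad (95.7°). The total great-circle distance is δ·R ≈ 1.671 × 6371 ≈ 10645 km, so the target fraction is f = 8100/10645 ≈ 0.761.
Interpolate at f ≈ 0.761 with slerp weights a = sin((1−f)δ)/sin δ ≈ 0.391, b = sin(fδ)/sin δ ≈ 0.960.
p = a·p₁ + b·p₂ ≈ (0.686, 0.347, -0.639); φ = arcsin(p_z) ≈ -39.72°, λ = atan2(p_y, p_x) ≈ 26.81°.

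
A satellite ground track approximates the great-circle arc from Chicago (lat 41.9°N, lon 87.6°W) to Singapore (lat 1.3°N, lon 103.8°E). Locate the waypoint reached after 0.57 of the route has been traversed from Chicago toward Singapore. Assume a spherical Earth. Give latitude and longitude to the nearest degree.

Convert each endpoint to a unit vector on the sphere (x = cos φ cos λ, y = cos φ sin λ, z = sin φ).
The central angle between the endpoints is δ = arccos(p₁·p₂) ≈ 2.366 rad (135.6°).
Interpolate at f = 0.57 with slerp weights a = sin((1−f)δ)/sin δ ≈ 1.216, b = sin(fδ)/sin δ ≈ 1.394.
p = a·p₁ + b·p₂ ≈ (-0.294, 0.449, 0.844); φ = arcsin(p_z) ≈ 57.51°, λ = atan2(p_y, p_x) ≈ 123.25°.

≈ lat 58°N, lon 123°E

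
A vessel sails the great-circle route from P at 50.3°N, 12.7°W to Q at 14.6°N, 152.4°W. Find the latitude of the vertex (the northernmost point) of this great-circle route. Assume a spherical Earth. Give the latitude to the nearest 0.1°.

≈ 65.4°N

The great circle lies in the plane with unit normal n̂ = (p₁ × p₂)/|p₁ × p₂|.
Here n̂_z ≈ -0.416; the vertex latitude is φ_max = arccos|n̂_z| ≈ 65.4°.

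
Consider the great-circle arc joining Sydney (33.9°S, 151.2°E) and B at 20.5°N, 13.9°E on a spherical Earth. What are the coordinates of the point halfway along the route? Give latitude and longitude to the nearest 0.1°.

≈ 17.7°S, 73.8°E

Write both endpoints as unit vectors p₁, p₂ with components (cos φ cos λ, cos φ sin λ, sin φ).
The central angle between the endpoints is δ = arccos(p₁·p₂) ≈ 2.444 rad (140.1°).
Interpolate at f = 1/2 with slerp weights a = sin((1−f)δ)/sin δ ≈ 1.464, b = sin(fδ)/sin δ ≈ 1.464.
p = a·p₁ + b·p₂ ≈ (0.266, 0.915, -0.304); φ = arcsin(p_z) ≈ -17.69°, λ = atan2(p_y, p_x) ≈ 73.77°.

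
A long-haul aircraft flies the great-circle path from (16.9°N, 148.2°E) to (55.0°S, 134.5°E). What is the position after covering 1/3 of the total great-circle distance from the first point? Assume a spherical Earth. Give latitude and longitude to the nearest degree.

≈ (7°S, 145°E)

Convert each endpoint to a unit vector on the sphere (x = cos φ cos λ, y = cos φ sin λ, z = sin φ).
The central angle between the endpoints is δ = arccos(p₁·p₂) ≈ 1.271 rad (72.8°).
Interpolate at f = 1/3 with slerp weights a = sin((1−f)δ)/sin δ ≈ 0.785, b = sin(fδ)/sin δ ≈ 0.430.
p = a·p₁ + b·p₂ ≈ (-0.811, 0.572, -0.124); φ = arcsin(p_z) ≈ -7.15°, λ = atan2(p_y, p_x) ≈ 144.82°.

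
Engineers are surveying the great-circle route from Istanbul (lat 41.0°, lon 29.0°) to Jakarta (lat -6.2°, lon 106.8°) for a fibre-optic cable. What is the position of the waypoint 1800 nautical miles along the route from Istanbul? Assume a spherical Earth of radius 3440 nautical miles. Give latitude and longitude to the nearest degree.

≈ lat 29°, lon 63°

Write both endpoints as unit vectors p₁, p₂ with components (cos φ cos λ, cos φ sin λ, sin φ).
The central angle between the endpoints is δ = arccos(p₁·p₂) ≈ 1.483 rad (85.0°). The total great-circle distance is δ·R ≈ 1.483 × 3440 ≈ 5101 nmi, so the target fraction is f = 1800/5101 ≈ 0.353.
Interpolate at f ≈ 0.353 with slerp weights a = sin((1−f)δ)/sin δ ≈ 0.822, b = sin(fδ)/sin δ ≈ 0.502.
p = a·p₁ + b·p₂ ≈ (0.399, 0.778, 0.485); φ = arcsin(p_z) ≈ 29.03°, λ = atan2(p_y, p_x) ≈ 62.88°.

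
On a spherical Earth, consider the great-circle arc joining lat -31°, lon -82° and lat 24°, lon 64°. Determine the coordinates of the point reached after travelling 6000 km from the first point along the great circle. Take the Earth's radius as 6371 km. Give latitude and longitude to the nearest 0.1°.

≈ lat -21.0°, lon -22.3°

Write both endpoints as unit vectors p₁, p₂ with components (cos φ cos λ, cos φ sin λ, sin φ).
The central angle between the endpoints is δ = arccos(p₁·p₂) ≈ 2.603 rad (149.2°). The total great-circle distance is δ·R ≈ 2.603 × 6371 ≈ 16587 km, so the target fraction is f = 6000/16587 ≈ 0.362.
Interpolate at f ≈ 0.362 with slerp weights a = sin((1−f)δ)/sin δ ≈ 1.943, b = sin(fδ)/sin δ ≈ 1.578.
p = a·p₁ + b·p₂ ≈ (0.864, -0.354, -0.359); φ = arcsin(p_z) ≈ -21.04°, λ = atan2(p_y, p_x) ≈ -22.28°.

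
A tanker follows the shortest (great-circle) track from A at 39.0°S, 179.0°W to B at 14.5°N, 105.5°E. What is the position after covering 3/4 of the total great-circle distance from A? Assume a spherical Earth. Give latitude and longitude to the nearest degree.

≈ 0°N, 122°E

Convert each endpoint to a unit vector on the sphere (x = cos φ cos λ, y = cos φ sin λ, z = sin φ).
The central angle between the endpoints is δ = arccos(p₁·p₂) ≈ 1.540 rad (88.2°).
Interpolate at f = 3/4 with slerp weights a = sin((1−f)δ)/sin δ ≈ 0.376, b = sin(fδ)/sin δ ≈ 0.915.
p = a·p₁ + b·p₂ ≈ (-0.529, 0.849, -0.007); φ = arcsin(p_z) ≈ -0.42°, λ = atan2(p_y, p_x) ≈ 121.92°.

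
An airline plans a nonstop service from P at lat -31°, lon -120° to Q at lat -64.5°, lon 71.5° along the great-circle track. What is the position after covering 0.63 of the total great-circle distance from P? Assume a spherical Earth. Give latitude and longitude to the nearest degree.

Convert each endpoint to a unit vector on the sphere (x = cos φ cos λ, y = cos φ sin λ, z = sin φ).
The central angle between the endpoints is δ = arccos(p₁·p₂) ≈ 1.467 rad (84.1°).
Interpolate at f = 0.63 with slerp weights a = sin((1−f)δ)/sin δ ≈ 0.519, b = sin(fδ)/sin δ ≈ 0.803.
p = a·p₁ + b·p₂ ≈ (-0.113, -0.058, -0.992); φ = arcsin(p_z) ≈ -82.71°, λ = atan2(p_y, p_x) ≈ -152.86°.

≈ lat -83°, lon -153°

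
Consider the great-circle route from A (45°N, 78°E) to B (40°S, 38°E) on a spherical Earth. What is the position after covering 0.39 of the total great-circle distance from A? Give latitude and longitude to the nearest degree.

Write both endpoints as unit vectors p₁, p₂ with components (cos φ cos λ, cos φ sin λ, sin φ).
The central angle between the endpoints is δ = arccos(p₁·p₂) ≈ 1.610 rad (92.3°).
Interpolate at f = 0.39 with slerp weights a = sin((1−f)δ)/sin δ ≈ 0.832, b = sin(fδ)/sin δ ≈ 0.588.
p = a·p₁ + b·p₂ ≈ (0.477, 0.853, 0.211); φ = arcsin(p_z) ≈ 12.16°, λ = atan2(p_y, p_x) ≈ 60.77°.

≈ (12°N, 61°E)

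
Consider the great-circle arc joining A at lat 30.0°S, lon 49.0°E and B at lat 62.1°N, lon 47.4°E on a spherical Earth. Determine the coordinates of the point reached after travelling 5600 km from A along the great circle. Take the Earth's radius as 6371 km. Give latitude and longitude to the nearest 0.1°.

From cos δ = sin φ₁ sin φ₂ + cos φ₁ cos φ₂ cos Δλ, the central angle is δ ≈ 1.608 rad (92.1°). The total great-circle distance is δ·R ≈ 1.608 × 6371 ≈ 10242 km, so the target fraction is f = 5600/10242 ≈ 0.547.
Interpolate at f ≈ 0.547 with slerp weights a = sin((1−f)δ)/sin δ ≈ 0.666, b = sin(fδ)/sin δ ≈ 0.771.
p = a·p₁ + b·p₂ ≈ (0.623, 0.701, 0.348); φ = arcsin(p_z) ≈ 20.36°, λ = atan2(p_y, p_x) ≈ 48.38°.

≈ lat 20.4°N, lon 48.4°E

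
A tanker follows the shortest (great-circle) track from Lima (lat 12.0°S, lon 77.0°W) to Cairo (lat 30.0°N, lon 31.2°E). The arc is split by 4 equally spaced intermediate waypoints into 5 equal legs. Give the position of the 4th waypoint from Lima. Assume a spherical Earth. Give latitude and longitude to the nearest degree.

≈ lat 27°N, lon 6°E

Write both endpoints as unit vectors p₁, p₂ with components (cos φ cos λ, cos φ sin λ, sin φ).
The central angle between the endpoints is δ = arccos(p₁·p₂) ≈ 1.948 rad (111.6°).
Interpolate at f = 4/5 with slerp weights a = sin((1−f)δ)/sin δ ≈ 0.409, b = sin(fδ)/sin δ ≈ 1.076.
p = a·p₁ + b·p₂ ≈ (0.887, 0.093, 0.453); φ = arcsin(p_z) ≈ 26.93°, λ = atan2(p_y, p_x) ≈ 5.99°.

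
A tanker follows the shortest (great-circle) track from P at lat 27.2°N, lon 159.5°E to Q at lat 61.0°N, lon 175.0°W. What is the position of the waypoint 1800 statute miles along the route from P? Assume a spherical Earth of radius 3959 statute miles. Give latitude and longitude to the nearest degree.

Write both endpoints as unit vectors p₁, p₂ with components (cos φ cos λ, cos φ sin λ, sin φ).
The central angle between the endpoints is δ = arccos(p₁·p₂) ≈ 0.662 rad (37.9°). The total great-circle distance is δ·R ≈ 0.662 × 3959 ≈ 2619 mi, so the target fraction is f = 1800/2619 ≈ 0.687.
Interpolate at f ≈ 0.687 with slerp weights a = sin((1−f)δ)/sin δ ≈ 0.334, b = sin(fδ)/sin δ ≈ 0.715.
p = a·p₁ + b·p₂ ≈ (-0.624, 0.074, 0.778); φ = arcsin(p_z) ≈ 51.08°, λ = atan2(p_y, p_x) ≈ 173.24°.

≈ lat 51°N, lon 173°E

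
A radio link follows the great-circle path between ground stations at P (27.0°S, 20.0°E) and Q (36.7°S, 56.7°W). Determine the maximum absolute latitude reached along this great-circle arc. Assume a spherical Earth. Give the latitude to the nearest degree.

The great circle lies in the plane with unit normal n̂ = (p₁ × p₂)/|p₁ × p₂|.
Here n̂_z ≈ -0.772; the vertex latitude is φ_max = arccos|n̂_z| ≈ 39.4°.
Check via Clairaut: cos φ_max = |cos φ₁| · sin C = cos(27.0°)·sin(119.9°) ≈ 0.772, again giving ≈ 39.4°.

≈ 39°S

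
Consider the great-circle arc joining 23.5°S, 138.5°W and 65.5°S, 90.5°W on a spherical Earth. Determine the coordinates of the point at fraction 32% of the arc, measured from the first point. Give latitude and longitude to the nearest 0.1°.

≈ 38.6°S, 130.3°W

Convert each endpoint to a unit vector on the sphere (x = cos φ cos λ, y = cos φ sin λ, z = sin φ).
The central angle between the endpoints is δ = arccos(p₁·p₂) ≈ 0.905 rad (51.9°).
Interpolate at f = 0.32 with slerp weights a = sin((1−f)δ)/sin δ ≈ 0.734, b = sin(fδ)/sin δ ≈ 0.363.
p = a·p₁ + b·p₂ ≈ (-0.506, -0.597, -0.623); φ = arcsin(p_z) ≈ -38.55°, λ = atan2(p_y, p_x) ≈ -130.27°.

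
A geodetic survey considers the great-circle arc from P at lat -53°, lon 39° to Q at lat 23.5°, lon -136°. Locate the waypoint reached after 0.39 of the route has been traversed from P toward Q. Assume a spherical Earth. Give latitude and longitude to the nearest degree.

Write both endpoints as unit vectors p₁, p₂ with components (cos φ cos λ, cos φ sin λ, sin φ).
The central angle between the endpoints is δ = arccos(p₁·p₂) ≈ 2.622 rad (150.3°).
Interpolate at f = 0.39 with slerp weights a = sin((1−f)δ)/sin δ ≈ 2.015, b = sin(fδ)/sin δ ≈ 1.720.
p = a·p₁ + b·p₂ ≈ (-0.193, -0.333, -0.923); φ = arcsin(p_z) ≈ -67.38°, λ = atan2(p_y, p_x) ≈ -120.05°.

≈ lat -67°, lon -120°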